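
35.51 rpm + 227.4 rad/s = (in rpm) 2207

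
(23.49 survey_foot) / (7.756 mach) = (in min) 4.518e-05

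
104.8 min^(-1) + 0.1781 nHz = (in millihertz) 1747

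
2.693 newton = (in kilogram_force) 0.2746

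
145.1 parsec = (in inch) 1.763e+20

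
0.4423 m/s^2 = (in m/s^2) 0.4423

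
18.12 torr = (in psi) 0.3504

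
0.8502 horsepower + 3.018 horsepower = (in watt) 2885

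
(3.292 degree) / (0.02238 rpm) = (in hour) 0.00681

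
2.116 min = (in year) 4.026e-06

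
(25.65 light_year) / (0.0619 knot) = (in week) 1.26e+13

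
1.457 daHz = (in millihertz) 1.457e+04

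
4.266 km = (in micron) 4.266e+09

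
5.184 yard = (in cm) 474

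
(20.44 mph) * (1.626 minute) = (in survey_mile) 0.5539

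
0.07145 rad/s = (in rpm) 0.6823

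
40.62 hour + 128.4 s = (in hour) 40.66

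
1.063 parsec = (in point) 9.298e+19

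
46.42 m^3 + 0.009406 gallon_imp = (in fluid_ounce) 1.57e+06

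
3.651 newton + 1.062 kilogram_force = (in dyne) 1.407e+06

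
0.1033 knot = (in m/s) 0.05314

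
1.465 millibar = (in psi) 0.02125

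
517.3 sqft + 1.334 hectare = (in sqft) 1.441e+05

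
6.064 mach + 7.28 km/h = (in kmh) 7441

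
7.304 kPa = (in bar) 0.07304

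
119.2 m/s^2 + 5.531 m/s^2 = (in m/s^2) 124.7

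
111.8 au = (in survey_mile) 1.039e+10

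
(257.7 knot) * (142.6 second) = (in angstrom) 1.89e+14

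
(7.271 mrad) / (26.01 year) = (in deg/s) 5.079e-10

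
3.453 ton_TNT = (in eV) 9.017e+28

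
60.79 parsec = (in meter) 1.876e+18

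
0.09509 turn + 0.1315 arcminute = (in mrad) 597.5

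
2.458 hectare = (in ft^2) 2.646e+05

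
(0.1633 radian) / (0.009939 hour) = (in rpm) 0.04358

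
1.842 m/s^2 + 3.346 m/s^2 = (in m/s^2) 5.188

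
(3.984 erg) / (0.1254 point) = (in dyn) 900.6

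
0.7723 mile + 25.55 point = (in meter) 1243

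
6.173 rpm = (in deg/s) 37.04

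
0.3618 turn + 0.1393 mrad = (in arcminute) 7815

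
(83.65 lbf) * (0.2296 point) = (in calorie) 0.007203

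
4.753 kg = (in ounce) 167.7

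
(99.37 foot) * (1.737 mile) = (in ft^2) 9.114e+05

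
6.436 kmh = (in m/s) 1.788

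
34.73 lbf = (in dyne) 1.545e+07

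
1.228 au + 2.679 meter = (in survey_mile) 1.141e+08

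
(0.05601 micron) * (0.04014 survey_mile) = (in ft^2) 3.895e-05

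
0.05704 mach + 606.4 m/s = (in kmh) 2253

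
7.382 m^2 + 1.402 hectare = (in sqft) 1.51e+05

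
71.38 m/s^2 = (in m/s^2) 71.38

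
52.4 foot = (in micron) 1.597e+07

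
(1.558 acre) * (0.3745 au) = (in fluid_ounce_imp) 1.243e+19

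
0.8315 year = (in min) 4.37e+05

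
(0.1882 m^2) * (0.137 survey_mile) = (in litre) 4.149e+04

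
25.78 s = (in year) 8.175e-07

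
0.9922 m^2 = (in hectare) 9.922e-05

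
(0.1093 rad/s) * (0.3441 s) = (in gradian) 2.394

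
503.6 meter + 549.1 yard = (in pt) 2.851e+06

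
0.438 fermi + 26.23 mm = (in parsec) 8.501e-19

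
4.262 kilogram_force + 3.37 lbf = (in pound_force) 12.77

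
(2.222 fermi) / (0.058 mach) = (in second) 1.125e-16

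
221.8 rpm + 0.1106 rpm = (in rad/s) 23.24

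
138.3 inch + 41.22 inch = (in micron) 4.56e+06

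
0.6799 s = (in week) 1.124e-06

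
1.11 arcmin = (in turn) 5.139e-05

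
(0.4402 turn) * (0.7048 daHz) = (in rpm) 186.2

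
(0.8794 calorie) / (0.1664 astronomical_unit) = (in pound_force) 3.323e-11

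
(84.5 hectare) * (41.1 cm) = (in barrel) 2.184e+06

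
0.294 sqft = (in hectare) 2.731e-06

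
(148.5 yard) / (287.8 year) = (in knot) 2.908e-08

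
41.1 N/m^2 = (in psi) 0.005961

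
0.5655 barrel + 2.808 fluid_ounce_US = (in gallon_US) 23.77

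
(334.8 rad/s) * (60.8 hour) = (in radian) 7.328e+07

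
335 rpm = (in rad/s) 35.08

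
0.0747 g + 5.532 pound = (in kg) 2.509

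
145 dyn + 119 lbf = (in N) 529.3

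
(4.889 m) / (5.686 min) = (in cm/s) 1.433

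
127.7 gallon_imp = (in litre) 580.5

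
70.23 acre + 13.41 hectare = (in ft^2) 4.503e+06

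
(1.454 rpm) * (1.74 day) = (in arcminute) 7.869e+07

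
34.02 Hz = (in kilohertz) 0.03402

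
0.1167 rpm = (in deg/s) 0.7002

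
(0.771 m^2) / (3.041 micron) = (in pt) 7.187e+08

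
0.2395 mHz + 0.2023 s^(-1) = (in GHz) 2.025e-10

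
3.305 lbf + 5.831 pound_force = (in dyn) 4.064e+06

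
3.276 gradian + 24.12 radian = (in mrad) 2.417e+04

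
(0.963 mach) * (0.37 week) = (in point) 2.08e+11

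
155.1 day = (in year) 0.4249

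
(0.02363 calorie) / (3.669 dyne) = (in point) 7.638e+06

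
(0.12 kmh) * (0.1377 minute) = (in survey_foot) 0.9035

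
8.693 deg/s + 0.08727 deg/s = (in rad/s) 0.1532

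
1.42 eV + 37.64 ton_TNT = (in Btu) 1.493e+08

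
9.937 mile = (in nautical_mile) 8.635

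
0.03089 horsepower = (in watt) 23.03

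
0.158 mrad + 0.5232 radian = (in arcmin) 1799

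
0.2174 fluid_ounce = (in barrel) 4.044e-05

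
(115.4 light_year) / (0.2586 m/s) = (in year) 1.339e+11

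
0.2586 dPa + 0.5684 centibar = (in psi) 0.08244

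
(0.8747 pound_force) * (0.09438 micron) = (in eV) 2.292e+12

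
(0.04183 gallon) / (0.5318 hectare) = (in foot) 9.769e-08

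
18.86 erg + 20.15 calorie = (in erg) 8.431e+08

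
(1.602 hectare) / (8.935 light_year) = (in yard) 2.073e-13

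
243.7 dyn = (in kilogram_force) 0.0002485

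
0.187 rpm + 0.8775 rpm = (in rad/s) 0.1115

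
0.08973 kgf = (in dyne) 8.8e+04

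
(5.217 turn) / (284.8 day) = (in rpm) 1.272e-05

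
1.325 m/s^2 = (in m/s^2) 1.325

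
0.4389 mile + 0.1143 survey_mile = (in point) 2.524e+06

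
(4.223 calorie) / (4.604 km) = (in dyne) 383.8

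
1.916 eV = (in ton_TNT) 7.337e-29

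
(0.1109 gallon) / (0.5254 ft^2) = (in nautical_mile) 4.644e-06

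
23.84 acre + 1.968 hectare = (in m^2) 1.162e+05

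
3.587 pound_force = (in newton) 15.96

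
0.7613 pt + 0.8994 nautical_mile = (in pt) 4.722e+06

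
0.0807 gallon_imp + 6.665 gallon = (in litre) 25.6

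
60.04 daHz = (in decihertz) 6004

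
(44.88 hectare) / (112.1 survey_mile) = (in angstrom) 2.488e+10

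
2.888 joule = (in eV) 1.803e+19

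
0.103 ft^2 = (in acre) 2.365e-06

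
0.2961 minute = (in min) 0.2961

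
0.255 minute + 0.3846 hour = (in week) 0.002315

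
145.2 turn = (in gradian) 5.808e+04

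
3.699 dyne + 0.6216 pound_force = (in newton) 2.765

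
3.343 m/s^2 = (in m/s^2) 3.343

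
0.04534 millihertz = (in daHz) 4.534e-06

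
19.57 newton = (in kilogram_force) 1.996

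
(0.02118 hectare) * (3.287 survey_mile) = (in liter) 1.12e+09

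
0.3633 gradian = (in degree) 0.327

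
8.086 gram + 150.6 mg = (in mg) 8237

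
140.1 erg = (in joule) 1.401e-05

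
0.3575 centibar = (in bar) 0.003575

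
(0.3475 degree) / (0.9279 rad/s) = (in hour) 1.816e-06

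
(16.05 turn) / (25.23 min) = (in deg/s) 3.817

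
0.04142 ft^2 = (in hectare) 3.848e-07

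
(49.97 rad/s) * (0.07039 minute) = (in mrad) 2.11e+05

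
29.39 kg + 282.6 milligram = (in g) 2.939e+04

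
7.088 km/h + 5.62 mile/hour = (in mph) 10.02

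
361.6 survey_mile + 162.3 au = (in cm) 2.428e+15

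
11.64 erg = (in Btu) 1.103e-09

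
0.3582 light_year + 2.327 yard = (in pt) 9.606e+18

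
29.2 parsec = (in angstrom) 9.01e+27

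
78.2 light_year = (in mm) 7.398e+20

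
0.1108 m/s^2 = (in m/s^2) 0.1108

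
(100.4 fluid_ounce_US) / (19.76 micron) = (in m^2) 150.3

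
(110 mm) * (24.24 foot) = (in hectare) 8.127e-05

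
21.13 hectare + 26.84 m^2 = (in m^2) 2.113e+05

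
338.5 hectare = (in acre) 836.5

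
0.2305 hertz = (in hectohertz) 0.002305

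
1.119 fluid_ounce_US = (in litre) 0.03309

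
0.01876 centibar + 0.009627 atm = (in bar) 0.009942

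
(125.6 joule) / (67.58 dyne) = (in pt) 5.268e+08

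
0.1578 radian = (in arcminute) 542.5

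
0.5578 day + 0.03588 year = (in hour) 327.7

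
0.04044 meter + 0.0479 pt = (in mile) 2.514e-05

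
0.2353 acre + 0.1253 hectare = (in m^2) 2205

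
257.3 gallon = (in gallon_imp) 214.2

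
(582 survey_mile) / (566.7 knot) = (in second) 3213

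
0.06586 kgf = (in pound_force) 0.1452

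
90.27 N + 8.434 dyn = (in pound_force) 20.29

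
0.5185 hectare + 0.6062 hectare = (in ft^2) 1.211e+05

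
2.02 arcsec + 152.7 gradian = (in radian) 2.399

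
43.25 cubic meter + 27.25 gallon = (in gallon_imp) 9536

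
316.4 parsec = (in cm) 9.763e+20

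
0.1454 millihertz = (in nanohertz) 1.454e+05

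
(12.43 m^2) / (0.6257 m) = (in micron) 1.987e+07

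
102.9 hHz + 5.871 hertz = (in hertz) 1.03e+04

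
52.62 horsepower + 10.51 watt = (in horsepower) 52.63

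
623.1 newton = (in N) 623.1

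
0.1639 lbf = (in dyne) 7.291e+04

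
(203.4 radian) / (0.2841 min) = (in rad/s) 11.93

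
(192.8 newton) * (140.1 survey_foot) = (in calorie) 1968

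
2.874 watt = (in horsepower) 0.003854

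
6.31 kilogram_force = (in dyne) 6.188e+06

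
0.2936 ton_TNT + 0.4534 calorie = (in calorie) 2.936e+08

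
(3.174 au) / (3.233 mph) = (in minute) 5.476e+09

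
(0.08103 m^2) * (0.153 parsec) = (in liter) 3.825e+17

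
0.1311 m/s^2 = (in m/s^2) 0.1311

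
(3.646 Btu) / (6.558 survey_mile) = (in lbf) 0.08194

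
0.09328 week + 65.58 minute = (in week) 0.09979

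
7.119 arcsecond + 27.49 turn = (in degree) 9896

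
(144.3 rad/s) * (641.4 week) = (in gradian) 3.564e+12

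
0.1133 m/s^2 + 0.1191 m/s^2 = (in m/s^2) 0.2324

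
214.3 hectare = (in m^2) 2.143e+06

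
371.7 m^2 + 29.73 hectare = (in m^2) 2.977e+05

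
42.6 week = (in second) 2.576e+07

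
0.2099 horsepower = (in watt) 156.5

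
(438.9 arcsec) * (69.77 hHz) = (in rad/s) 14.85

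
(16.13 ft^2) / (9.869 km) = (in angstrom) 1.518e+06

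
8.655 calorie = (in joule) 36.21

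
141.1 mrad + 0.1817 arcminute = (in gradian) 8.986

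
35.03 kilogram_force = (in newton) 343.5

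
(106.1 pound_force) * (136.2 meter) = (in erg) 6.428e+11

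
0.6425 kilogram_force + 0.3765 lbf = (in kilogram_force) 0.8133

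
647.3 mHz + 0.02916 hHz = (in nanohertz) 3.563e+09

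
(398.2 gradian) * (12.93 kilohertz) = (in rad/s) 8.088e+04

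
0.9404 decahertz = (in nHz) 9.404e+09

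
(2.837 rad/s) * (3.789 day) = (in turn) 1.478e+05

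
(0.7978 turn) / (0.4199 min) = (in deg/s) 11.4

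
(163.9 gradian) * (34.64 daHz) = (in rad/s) 891.8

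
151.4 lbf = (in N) 673.5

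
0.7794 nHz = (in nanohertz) 0.7794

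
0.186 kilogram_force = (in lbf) 0.4101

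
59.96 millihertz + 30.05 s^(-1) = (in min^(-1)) 1807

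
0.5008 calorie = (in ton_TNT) 5.008e-10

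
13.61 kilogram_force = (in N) 133.5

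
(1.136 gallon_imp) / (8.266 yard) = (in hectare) 6.833e-08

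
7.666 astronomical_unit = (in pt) 3.251e+15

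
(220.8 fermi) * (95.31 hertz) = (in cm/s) 2.104e-09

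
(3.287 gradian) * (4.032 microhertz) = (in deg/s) 1.193e-05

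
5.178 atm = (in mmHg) 3935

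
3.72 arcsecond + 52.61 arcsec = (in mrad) 0.2731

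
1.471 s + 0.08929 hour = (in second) 322.9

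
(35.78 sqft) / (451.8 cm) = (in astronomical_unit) 4.918e-12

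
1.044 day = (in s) 9.02e+04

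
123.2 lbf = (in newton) 548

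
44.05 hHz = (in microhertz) 4.405e+09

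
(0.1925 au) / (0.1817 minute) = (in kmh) 9.509e+09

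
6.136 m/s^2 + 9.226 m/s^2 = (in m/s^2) 15.36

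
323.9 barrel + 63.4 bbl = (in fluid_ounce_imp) 2.167e+06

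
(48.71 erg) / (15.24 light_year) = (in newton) 3.378e-23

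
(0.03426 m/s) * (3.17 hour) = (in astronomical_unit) 2.614e-09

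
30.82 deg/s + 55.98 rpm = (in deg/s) 366.7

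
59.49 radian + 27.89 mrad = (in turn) 9.473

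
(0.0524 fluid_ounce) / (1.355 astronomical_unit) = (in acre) 1.889e-21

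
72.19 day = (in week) 10.31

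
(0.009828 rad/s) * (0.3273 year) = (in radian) 1.014e+05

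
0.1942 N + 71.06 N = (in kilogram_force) 7.266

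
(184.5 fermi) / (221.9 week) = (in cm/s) 1.375e-19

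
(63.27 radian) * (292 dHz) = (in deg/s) 1.059e+05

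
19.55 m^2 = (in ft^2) 210.4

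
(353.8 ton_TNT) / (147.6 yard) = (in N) 1.097e+10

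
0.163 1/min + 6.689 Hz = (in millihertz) 6692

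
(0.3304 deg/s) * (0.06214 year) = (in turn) 1799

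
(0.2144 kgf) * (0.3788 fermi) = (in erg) 7.964e-09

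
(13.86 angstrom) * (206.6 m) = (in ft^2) 3.082e-06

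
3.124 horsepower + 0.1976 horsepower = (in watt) 2477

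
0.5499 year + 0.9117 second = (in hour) 4817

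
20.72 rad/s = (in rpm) 197.9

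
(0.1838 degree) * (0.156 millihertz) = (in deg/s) 2.867e-05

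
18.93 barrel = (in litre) 3010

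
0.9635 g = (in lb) 0.002124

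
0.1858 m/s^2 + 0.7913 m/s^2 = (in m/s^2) 0.9771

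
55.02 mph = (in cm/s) 2460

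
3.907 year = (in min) 2.054e+06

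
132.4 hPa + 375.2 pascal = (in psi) 1.975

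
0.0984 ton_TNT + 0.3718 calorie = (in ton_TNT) 0.0984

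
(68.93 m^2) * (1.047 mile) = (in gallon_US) 3.068e+07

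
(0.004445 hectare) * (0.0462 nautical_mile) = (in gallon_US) 1.005e+06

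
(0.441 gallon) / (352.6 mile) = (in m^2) 2.942e-09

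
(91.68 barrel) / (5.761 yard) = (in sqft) 29.78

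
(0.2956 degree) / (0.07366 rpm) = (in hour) 0.0001858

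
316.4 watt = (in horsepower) 0.4243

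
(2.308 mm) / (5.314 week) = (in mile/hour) 1.606e-09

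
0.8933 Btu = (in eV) 5.883e+21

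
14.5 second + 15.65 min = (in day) 0.01104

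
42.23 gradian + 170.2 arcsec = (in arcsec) 1.37e+05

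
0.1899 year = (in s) 5.989e+06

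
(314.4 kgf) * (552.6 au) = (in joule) 2.549e+17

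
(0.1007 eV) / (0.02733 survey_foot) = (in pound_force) 4.354e-19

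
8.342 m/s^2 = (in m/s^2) 8.342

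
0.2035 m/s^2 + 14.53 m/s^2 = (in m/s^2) 14.73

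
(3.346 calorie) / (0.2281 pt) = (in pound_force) 3.911e+04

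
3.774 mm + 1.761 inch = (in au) 3.242e-13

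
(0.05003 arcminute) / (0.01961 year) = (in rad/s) 2.353e-11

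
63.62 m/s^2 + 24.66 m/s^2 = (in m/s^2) 88.28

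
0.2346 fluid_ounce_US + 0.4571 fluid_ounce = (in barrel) 0.0001287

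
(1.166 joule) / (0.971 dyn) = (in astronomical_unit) 8.027e-07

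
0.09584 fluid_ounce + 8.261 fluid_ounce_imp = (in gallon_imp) 0.05225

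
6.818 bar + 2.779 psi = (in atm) 6.918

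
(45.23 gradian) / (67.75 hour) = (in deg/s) 0.0001669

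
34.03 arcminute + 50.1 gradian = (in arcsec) 1.644e+05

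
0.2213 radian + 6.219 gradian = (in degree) 18.28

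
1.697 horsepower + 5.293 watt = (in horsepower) 1.704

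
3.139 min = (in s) 188.3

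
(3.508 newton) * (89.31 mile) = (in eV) 3.147e+24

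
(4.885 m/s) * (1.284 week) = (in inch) 1.494e+08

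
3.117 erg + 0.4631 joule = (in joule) 0.4631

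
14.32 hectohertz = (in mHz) 1.432e+06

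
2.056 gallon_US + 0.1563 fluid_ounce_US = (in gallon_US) 2.057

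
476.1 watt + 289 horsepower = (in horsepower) 289.6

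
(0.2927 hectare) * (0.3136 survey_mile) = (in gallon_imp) 3.249e+08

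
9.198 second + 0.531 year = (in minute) 2.791e+05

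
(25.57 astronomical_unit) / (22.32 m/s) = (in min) 2.856e+09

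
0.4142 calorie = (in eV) 1.082e+19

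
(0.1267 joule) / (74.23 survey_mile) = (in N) 1.061e-06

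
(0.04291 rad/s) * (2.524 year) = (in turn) 5.436e+05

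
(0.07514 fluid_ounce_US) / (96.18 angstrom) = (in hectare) 0.0231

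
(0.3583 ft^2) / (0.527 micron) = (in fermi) 6.316e+19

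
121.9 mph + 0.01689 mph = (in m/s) 54.5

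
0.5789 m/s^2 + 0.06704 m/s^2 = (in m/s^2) 0.6459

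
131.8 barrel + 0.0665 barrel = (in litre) 2.097e+04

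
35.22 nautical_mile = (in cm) 6.523e+06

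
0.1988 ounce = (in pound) 0.01243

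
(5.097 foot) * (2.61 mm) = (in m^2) 0.004055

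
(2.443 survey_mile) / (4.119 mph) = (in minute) 35.59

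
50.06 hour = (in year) 0.005715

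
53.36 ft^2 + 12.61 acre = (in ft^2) 5.493e+05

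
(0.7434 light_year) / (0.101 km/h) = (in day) 2.901e+12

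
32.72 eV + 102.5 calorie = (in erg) 4.289e+09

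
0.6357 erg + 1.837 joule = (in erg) 1.837e+07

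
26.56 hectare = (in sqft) 2.859e+06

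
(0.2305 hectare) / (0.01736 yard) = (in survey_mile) 90.23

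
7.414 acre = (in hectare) 3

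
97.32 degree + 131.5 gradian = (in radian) 3.764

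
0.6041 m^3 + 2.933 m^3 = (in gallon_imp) 778.1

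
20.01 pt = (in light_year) 7.461e-19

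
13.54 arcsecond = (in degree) 0.003761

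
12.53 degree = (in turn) 0.03481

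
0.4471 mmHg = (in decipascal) 596.1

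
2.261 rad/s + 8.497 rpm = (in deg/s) 180.5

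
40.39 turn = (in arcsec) 5.235e+07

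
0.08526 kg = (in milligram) 8.526e+04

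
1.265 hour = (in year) 0.0001444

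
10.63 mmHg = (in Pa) 1417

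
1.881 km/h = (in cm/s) 52.25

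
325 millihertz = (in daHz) 0.0325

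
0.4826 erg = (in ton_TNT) 1.153e-17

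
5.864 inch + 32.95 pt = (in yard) 0.1756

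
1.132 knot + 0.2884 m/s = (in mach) 0.002557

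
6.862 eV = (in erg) 1.099e-11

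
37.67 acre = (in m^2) 1.524e+05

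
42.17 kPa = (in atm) 0.4162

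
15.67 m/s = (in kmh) 56.41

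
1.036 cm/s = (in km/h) 0.0373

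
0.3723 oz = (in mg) 1.055e+04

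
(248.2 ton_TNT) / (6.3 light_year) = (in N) 1.742e-05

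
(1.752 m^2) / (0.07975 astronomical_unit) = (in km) 1.469e-13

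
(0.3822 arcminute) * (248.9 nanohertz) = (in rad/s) 2.767e-11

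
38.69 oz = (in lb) 2.418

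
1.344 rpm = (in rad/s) 0.1407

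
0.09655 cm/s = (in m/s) 0.0009655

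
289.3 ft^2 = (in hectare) 0.002688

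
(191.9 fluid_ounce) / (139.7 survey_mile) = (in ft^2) 2.717e-07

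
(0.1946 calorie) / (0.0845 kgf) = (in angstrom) 9.826e+09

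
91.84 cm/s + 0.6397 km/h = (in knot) 2.131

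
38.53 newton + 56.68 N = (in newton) 95.21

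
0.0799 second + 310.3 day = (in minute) 4.468e+05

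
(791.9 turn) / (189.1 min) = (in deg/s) 25.13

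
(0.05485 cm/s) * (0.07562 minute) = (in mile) 1.546e-06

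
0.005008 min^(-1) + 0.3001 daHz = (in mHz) 3001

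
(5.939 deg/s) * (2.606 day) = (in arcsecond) 4.814e+09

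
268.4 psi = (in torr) 1.388e+04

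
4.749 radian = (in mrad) 4749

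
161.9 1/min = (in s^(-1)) 2.698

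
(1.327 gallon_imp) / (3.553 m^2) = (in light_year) 1.795e-19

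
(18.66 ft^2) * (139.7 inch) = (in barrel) 38.69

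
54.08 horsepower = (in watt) 4.033e+04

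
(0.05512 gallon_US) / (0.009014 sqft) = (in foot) 0.8174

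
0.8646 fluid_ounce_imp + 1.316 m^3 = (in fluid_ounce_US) 4.45e+04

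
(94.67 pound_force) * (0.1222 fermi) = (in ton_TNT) 1.23e-23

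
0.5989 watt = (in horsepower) 0.0008031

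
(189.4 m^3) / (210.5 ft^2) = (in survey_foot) 31.77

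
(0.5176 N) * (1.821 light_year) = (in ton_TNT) 2.131e+06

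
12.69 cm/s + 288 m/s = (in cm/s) 2.881e+04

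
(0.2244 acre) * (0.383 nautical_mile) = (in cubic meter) 6.441e+05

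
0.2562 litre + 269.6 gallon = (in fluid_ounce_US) 3.452e+04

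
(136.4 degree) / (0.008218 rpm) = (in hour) 0.7684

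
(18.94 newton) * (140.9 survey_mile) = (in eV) 2.681e+25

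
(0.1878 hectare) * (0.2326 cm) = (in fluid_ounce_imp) 1.537e+05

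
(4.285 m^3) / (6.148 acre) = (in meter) 0.0001722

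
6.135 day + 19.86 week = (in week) 20.74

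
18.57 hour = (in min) 1114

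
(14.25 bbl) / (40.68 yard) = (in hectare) 6.091e-06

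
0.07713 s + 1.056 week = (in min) 1.064e+04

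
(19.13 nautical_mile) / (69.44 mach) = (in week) 2.478e-06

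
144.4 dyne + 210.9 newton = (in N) 210.9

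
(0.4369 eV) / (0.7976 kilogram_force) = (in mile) 5.561e-24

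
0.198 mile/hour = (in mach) 0.00026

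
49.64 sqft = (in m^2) 4.612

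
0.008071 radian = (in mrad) 8.071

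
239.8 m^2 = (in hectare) 0.02398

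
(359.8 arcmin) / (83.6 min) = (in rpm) 0.0001993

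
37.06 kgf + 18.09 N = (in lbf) 85.77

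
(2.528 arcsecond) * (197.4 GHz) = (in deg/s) 1.386e+08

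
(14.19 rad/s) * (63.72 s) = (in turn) 143.9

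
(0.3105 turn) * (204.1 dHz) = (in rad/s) 39.82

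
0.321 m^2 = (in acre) 7.932e-05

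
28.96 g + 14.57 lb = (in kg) 6.638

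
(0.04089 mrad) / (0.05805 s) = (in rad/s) 0.0007044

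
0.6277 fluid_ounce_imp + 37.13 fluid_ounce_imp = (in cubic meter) 0.001073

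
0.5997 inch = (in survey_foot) 0.04997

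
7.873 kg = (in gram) 7873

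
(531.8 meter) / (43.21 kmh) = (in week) 7.326e-05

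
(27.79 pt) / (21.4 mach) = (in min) 2.242e-08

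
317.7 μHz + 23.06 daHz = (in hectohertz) 2.306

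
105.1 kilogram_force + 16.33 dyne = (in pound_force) 231.7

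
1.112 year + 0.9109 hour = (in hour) 9742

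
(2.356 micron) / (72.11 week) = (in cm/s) 5.402e-12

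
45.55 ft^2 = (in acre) 0.001046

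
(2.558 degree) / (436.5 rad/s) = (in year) 3.243e-12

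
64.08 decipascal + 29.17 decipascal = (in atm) 9.203e-05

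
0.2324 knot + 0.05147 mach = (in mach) 0.05182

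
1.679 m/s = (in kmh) 6.044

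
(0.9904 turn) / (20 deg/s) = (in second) 17.83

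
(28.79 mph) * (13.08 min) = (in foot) 3.314e+04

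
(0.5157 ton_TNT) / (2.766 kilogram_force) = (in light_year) 8.408e-09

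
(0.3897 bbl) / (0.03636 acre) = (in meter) 0.0004211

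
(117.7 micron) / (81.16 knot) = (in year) 8.939e-14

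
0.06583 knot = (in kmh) 0.1219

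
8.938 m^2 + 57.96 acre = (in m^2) 2.346e+05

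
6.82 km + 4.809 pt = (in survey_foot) 2.238e+04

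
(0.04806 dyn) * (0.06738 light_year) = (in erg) 3.064e+15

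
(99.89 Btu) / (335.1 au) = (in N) 2.102e-09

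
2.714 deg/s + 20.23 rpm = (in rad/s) 2.166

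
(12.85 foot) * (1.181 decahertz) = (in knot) 89.91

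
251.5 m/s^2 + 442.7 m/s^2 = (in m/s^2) 694.2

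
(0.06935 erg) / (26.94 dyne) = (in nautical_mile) 1.39e-08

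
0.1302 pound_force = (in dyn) 5.792e+04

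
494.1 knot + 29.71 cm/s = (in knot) 494.7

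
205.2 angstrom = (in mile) 1.275e-11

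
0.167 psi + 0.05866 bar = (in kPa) 7.017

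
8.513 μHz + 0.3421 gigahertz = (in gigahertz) 0.3421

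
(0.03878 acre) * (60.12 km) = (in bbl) 5.934e+07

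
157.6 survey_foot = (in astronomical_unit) 3.211e-10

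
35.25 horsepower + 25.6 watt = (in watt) 2.631e+04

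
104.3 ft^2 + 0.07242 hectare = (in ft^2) 7900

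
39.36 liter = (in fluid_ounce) 1331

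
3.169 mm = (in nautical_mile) 1.711e-06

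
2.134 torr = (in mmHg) 2.134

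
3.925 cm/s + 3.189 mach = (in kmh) 3909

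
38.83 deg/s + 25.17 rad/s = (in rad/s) 25.85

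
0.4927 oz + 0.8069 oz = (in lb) 0.08123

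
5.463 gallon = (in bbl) 0.1301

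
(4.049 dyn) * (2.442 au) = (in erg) 1.479e+14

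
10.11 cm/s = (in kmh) 0.364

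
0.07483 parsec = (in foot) 7.576e+15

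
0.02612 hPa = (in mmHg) 0.01959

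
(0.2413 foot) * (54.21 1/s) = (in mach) 0.01171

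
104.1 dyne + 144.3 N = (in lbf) 32.44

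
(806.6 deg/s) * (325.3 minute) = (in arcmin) 9.446e+08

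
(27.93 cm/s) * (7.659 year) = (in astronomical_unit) 0.0004509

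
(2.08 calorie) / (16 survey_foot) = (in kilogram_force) 0.182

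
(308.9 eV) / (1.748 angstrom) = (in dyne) 0.02831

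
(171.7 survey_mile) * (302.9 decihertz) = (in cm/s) 8.37e+08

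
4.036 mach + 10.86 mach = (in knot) 9859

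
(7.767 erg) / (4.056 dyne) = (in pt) 54.28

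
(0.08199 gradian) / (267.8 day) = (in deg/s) 3.189e-09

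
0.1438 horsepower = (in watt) 107.2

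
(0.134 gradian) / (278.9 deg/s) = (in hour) 1.201e-07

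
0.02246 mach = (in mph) 17.11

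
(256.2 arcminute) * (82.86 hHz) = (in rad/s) 617.5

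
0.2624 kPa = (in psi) 0.03806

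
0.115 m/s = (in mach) 0.0003377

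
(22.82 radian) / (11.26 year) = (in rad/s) 6.426e-08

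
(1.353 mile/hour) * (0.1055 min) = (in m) 3.829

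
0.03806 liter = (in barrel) 0.0002394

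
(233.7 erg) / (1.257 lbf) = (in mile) 2.597e-09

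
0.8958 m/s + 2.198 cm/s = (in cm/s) 91.78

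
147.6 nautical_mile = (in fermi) 2.734e+20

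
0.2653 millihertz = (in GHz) 2.653e-13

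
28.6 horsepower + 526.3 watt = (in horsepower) 29.31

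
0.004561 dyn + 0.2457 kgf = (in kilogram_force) 0.2457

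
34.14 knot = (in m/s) 17.56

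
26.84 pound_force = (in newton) 119.4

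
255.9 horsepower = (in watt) 1.908e+05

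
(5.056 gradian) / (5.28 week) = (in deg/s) 1.425e-06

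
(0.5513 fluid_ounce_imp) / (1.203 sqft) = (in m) 0.0001402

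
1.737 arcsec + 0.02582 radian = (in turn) 0.004111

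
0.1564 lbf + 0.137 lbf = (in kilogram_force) 0.1331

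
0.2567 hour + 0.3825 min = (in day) 0.01096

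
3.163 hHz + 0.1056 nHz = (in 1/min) 1.898e+04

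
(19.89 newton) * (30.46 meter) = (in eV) 3.781e+21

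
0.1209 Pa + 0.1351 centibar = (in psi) 0.01961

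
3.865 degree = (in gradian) 4.294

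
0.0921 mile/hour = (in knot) 0.08003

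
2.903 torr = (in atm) 0.00382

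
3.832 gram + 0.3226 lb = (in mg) 1.502e+05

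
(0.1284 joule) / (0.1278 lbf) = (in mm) 225.9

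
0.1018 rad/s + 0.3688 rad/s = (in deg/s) 26.96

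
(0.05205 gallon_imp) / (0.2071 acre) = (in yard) 3.088e-07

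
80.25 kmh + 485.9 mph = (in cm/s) 2.395e+04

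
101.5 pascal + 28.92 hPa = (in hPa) 29.93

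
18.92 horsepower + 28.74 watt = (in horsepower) 18.96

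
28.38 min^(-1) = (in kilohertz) 0.000473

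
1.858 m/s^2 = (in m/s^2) 1.858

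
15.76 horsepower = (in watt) 1.175e+04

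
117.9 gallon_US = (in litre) 446.3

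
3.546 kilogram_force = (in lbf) 7.818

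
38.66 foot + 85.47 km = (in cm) 8.548e+06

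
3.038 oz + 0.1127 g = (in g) 86.24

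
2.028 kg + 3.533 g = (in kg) 2.032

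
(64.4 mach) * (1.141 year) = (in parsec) 2.557e-05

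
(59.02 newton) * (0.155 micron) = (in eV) 5.71e+13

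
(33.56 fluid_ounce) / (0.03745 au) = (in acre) 4.378e-17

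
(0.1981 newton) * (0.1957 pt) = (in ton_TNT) 3.269e-15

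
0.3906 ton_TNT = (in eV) 1.02e+28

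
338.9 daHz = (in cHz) 3.389e+05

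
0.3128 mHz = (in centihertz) 0.03128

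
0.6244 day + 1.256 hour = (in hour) 16.24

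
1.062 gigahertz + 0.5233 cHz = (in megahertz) 1062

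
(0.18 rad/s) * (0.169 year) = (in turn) 1.527e+05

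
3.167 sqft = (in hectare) 2.942e-05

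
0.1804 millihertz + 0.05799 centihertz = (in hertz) 0.0007603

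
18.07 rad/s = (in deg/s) 1035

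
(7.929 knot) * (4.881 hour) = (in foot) 2.352e+05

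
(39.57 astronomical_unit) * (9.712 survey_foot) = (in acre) 4.33e+09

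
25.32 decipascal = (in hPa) 0.02532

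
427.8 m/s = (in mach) 1.256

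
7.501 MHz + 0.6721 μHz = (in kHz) 7501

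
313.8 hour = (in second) 1.13e+06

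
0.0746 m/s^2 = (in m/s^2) 0.0746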